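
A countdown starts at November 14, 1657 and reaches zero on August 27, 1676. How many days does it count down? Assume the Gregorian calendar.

Nov 14, 1657 → Nov 14, 1658: 365 days.
Nov 14, 1658 → Nov 14, 1659: 365 days.
Nov 14, 1659 → Nov 14, 1660: 366 days (Feb 29, 1660 is in that span).
Nov 14, 1660 → Nov 14, 1661: 365 days.
Nov 14, 1661 → Nov 14, 1662: 365 days.
Nov 14, 1662 → Nov 14, 1663: 365 days.
Nov 14, 1663 → Nov 14, 1664: 366 days (Feb 29, 1664 is in that span).
Nov 14, 1664 → Nov 14, 1665: 365 days.
Nov 14, 1665 → Nov 14, 1666: 365 days.
Nov 14, 1666 → Nov 14, 1667: 365 days.
Nov 14, 1667 → Nov 14, 1668: 366 days (Feb 29, 1668 is in that span).
Nov 14, 1668 → Nov 14, 1669: 365 days.
Nov 14, 1669 → Nov 14, 1670: 365 days.
Nov 14, 1670 → Nov 14, 1671: 365 days.
Nov 14, 1671 → Nov 14, 1672: 366 days (Feb 29, 1672 is in that span).
Nov 14, 1672 → Nov 14, 1673: 365 days.
Nov 14, 1673 → Nov 14, 1674: 365 days.
Nov 14, 1674 → Nov 14, 1675: 365 days.
Nov 14, 1675 → Dec 14, 1675: 30 days (November has 30).
Dec 14, 1675 → Jan 14, 1676: 31 days (December has 31).
Jan 14, 1676 → Feb 14, 1676: 31 days (January has 31).
Feb 14, 1676 → Mar 14, 1676: 29 days (February has 29).
Mar 14, 1676 → Apr 14, 1676: 31 days (March has 31).
Apr 14, 1676 → May 14, 1676: 30 days (April has 30).
May 14, 1676 → Jun 14, 1676: 31 days (May has 31).
Jun 14, 1676 → Jul 14, 1676: 30 days (June has 30).
Jul 14, 1676 → Aug 14, 1676: 31 days (July has 31).
Aug 14, 1676 → Aug 27, 1676: 13 days.
Total: 6861 days.

6861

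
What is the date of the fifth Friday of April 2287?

April 1, 2287 is a Friday.
The first Friday is therefore April 1 (same day).
The fifth Friday is 1 + 4×7 = April 29.

April 29, 2287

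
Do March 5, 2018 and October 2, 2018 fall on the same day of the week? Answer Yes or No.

From Mar 5, 2018 to Oct 2, 2018 is 211 days.
211 mod 7 = 1, so they are different weekdays.
(Mar 5, 2018 is a Monday; Oct 2, 2018 is a Tuesday.)

No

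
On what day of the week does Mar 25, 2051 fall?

Doomsday rule: the anchor day for the 2000s is Tuesday. For year 51: 51÷12 = 4 r 3, and 3÷4 = 0, so 4+3+0 = 7.
Tuesday + 7 ≡ Tuesday — that's 2051's doomsday.
In March the doomsday date is Mar 14.
Mar 25 is 11 days after Mar 14; 11 mod 7 = 4, so Tuesday + 4 = Saturday.

Saturday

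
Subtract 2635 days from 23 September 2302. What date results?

−365 (one year) → Sep 23, 2301 (2270 left).
−365 (one year) → Sep 23, 2300 (1905 left).
−365 (one year) → Sep 23, 2299 (1540 left).
−365 (one year) → Sep 23, 2298 (1175 left).
−365 (one year) → Sep 23, 2297 (810 left).
−365 (one year) → Sep 23, 2296 (445 left).
−366 (one year; includes Feb 29, 2296) → Sep 23, 2295 (79 left).
−23 → Aug 31, 2295 (end of Aug, 31 days; 56 left).
−31 → Jul 31, 2295 (end of Jul, 31 days; 25 left).
−25 → Jul 6, 2295.

July 6, 2295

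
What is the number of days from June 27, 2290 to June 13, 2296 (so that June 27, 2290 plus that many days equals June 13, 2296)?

2178

Jun 27, 2290 → Jun 27, 2291: 365 days.
Jun 27, 2291 → Jun 27, 2292: 366 days (Feb 29, 2292 is in that span).
Jun 27, 2292 → Jun 27, 2293: 365 days.
Jun 27, 2293 → Jun 27, 2294: 365 days.
Jun 27, 2294 → Jun 27, 2295: 365 days.
Jun 27, 2295 → Jul 27, 2295: 30 days (June has 30).
Jul 27, 2295 → Aug 27, 2295: 31 days (July has 31).
Aug 27, 2295 → Sep 27, 2295: 31 days (August has 31).
Sep 27, 2295 → Oct 27, 2295: 30 days (September has 30).
Oct 27, 2295 → Nov 27, 2295: 31 days (October has 31).
Nov 27, 2295 → Dec 27, 2295: 30 days (November has 30).
Dec 27, 2295 → Jan 27, 2296: 31 days (December has 31).
Jan 27, 2296 → Feb 27, 2296: 31 days (January has 31).
Feb 27, 2296 → Mar 27, 2296: 29 days (February has 29).
Mar 27, 2296 → Apr 27, 2296: 31 days (March has 31).
Apr 27, 2296 → May 27, 2296: 30 days (April has 30).
May 27, 2296 → Jun 13, 2296: 17 days.
Total: 2178 days.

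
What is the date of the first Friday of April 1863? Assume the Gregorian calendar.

April 1, 1863 is a Wednesday.
The first Friday is therefore April 3 (2 days later).

April 3, 1863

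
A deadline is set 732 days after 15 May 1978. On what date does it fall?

+365 (one year) → May 15, 1979 (367 left).
May has 31 days: +17 → Jun 1, 1979 (350 left).
Jun has 30 days: +30 → Jul 1, 1979 (320 left).
Jul has 31 days: +31 → Aug 1, 1979 (289 left).
Aug has 31 days: +31 → Sep 1, 1979 (258 left).
Sep has 30 days: +30 → Oct 1, 1979 (228 left).
Oct has 31 days: +31 → Nov 1, 1979 (197 left).
Nov has 30 days: +30 → Dec 1, 1979 (167 left).
Dec has 31 days: +31 → Jan 1, 1980 (136 left).
Jan has 31 days: +31 → Feb 1, 1980 (105 left).
Feb has 29 days: +29 → Mar 1, 1980 (76 left).
Mar has 31 days: +31 → Apr 1, 1980 (45 left).
Apr has 30 days: +30 → May 1, 1980 (15 left).
+15 → May 16, 1980.

May 16, 1980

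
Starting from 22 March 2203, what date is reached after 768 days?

+366 (one year; includes Feb 29, 2204) → Mar 22, 2204 (402 left).
+365 (one year) → Mar 22, 2205 (37 left).
Mar has 31 days: +10 → Apr 1, 2205 (27 left).
+27 → Apr 28, 2205.

April 28, 2205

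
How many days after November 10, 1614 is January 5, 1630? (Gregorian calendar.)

Nov 10, 1614 → Nov 10, 1615: 365 days.
Nov 10, 1615 → Nov 10, 1616: 366 days (Feb 29, 1616 is in that span).
Nov 10, 1616 → Nov 10, 1617: 365 days.
Nov 10, 1617 → Nov 10, 1618: 365 days.
Nov 10, 1618 → Nov 10, 1619: 365 days.
Nov 10, 1619 → Nov 10, 1620: 366 days (Feb 29, 1620 is in that span).
Nov 10, 1620 → Nov 10, 1621: 365 days.
Nov 10, 1621 → Nov 10, 1622: 365 days.
Nov 10, 1622 → Nov 10, 1623: 365 days.
Nov 10, 1623 → Nov 10, 1624: 366 days (Feb 29, 1624 is in that span).
Nov 10, 1624 → Nov 10, 1625: 365 days.
Nov 10, 1625 → Nov 10, 1626: 365 days.
Nov 10, 1626 → Nov 10, 1627: 365 days.
Nov 10, 1627 → Nov 10, 1628: 366 days (Feb 29, 1628 is in that span).
Nov 10, 1628 → Nov 10, 1629: 365 days.
Nov 10, 1629 → Dec 10, 1629: 30 days (November has 30).
Dec 10, 1629 → Jan 5, 1630: 26 days.
Total: 5535 days.

5535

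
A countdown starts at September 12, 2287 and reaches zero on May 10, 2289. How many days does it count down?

606

Sep 12, 2287 → Sep 12, 2288: 366 days (Feb 29, 2288 is in that span).
Sep 12, 2288 → Oct 12, 2288: 30 days (September has 30).
Oct 12, 2288 → Nov 12, 2288: 31 days (October has 31).
Nov 12, 2288 → Dec 12, 2288: 30 days (November has 30).
Dec 12, 2288 → Jan 12, 2289: 31 days (December has 31).
Jan 12, 2289 → Feb 12, 2289: 31 days (January has 31).
Feb 12, 2289 → Mar 12, 2289: 28 days (February has 28).
Mar 12, 2289 → Apr 12, 2289: 31 days (March has 31).
Apr 12, 2289 → May 10, 2289: 28 days.
Total: 606 days.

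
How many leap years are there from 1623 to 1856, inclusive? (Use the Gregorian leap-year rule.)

Multiples of 4 in [1623,1856]: 59.
Of those, multiples of 100: 2 (not leap unless ÷400).
Multiples of 400: 0.
Leap years = 59 − 2 + 0 = 57.

57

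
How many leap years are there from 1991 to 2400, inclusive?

Multiples of 4 in [1991,2400]: 103.
Of those, multiples of 100: 5 (not leap unless ÷400).
Multiples of 400: 2.
Leap years = 103 − 5 + 2 = 100.

100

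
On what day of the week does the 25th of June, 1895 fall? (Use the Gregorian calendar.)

Tuesday

Doomsday rule: the anchor day for the 1800s is Friday. For year 95: 95÷12 = 7 r 11, and 11÷4 = 2, so 7+11+2 = 20.
Friday + 20 ≡ Thursday — that's 1895's doomsday.
In June the doomsday date is Jun 6.
Jun 25 is 19 days after Jun 6; 19 mod 7 = 5, so Thursday + 5 = Tuesday.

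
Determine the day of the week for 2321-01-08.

Saturday

Doomsday rule: the anchor day for the 2300s is Wednesday. For year 21: 21÷12 = 1 r 9, and 9÷4 = 2, so 1+9+2 = 12.
Wednesday + 12 ≡ Monday — that's 2321's doomsday.
In January the doomsday date is Jan 3 (2321 is not a leap year).
Jan 8 is 5 days after Jan 3; 5 mod 7 = 5, so Monday + 5 = Saturday.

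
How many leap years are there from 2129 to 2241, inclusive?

27

Multiples of 4 in [2129,2241]: 28.
Of those, multiples of 100: 1 (not leap unless ÷400).
Multiples of 400: 0.
Leap years = 28 − 1 + 0 = 27.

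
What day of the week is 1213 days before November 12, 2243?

Friday

Nov 12, 2243 is a Sunday.
1213 mod 7 = 2, so 1213 days before a Sunday is Sunday − 2 = Friday.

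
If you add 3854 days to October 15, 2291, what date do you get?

+366 (one year; includes Feb 29, 2292) → Oct 15, 2292 (3488 left).
+365 (one year) → Oct 15, 2293 (3123 left).
+365 (one year) → Oct 15, 2294 (2758 left).
+365 (one year) → Oct 15, 2295 (2393 left).
+366 (one year; includes Feb 29, 2296) → Oct 15, 2296 (2027 left).
+365 (one year) → Oct 15, 2297 (1662 left).
+365 (one year) → Oct 15, 2298 (1297 left).
+365 (one year) → Oct 15, 2299 (932 left).
+365 (one year) → Oct 15, 2300 (567 left).
+365 (one year) → Oct 15, 2301 (202 left).
Oct has 31 days: +17 → Nov 1, 2301 (185 left).
Nov has 30 days: +30 → Dec 1, 2301 (155 left).
Dec has 31 days: +31 → Jan 1, 2302 (124 left).
Jan has 31 days: +31 → Feb 1, 2302 (93 left).
Feb has 28 days: +28 → Mar 1, 2302 (65 left).
Mar has 31 days: +31 → Apr 1, 2302 (34 left).
Apr has 30 days: +30 → May 1, 2302 (4 left).
+4 → May 5, 2302.

May 5, 2302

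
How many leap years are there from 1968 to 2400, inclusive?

106

Multiples of 4 in [1968,2400]: 109.
Of those, multiples of 100: 5 (not leap unless ÷400).
Multiples of 400: 2.
Leap years = 109 − 5 + 2 = 106.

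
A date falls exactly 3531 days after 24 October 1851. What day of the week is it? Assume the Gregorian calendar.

Monday

First find the weekday of Oct 24, 1851. Doomsday rule: the anchor day for the 1800s is Friday. For year 51: 51÷12 = 4 r 3, and 3÷4 = 0, so 4+3+0 = 7.
Friday + 7 ≡ Friday — that's 1851's doomsday.
In October the doomsday date is Oct 10.
Oct 24 is 14 days after Oct 10; 14 mod 7 = 0, so Friday + 0 = Friday.
3531 mod 7 = 3, so 3531 days after a Friday is Friday + 3 = Monday.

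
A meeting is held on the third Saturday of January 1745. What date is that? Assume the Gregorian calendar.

January 16, 1745

January 1, 1745 is a Friday.
The first Saturday is therefore January 2 (1 days later).
The third Saturday is 2 + 2×7 = January 16.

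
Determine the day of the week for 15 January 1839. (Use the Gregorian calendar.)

Tuesday

Doomsday rule: the anchor day for the 1800s is Friday. For year 39: 39÷12 = 3 r 3, and 3÷4 = 0, so 3+3+0 = 6.
Friday + 6 ≡ Thursday — that's 1839's doomsday.
In January the doomsday date is Jan 3 (1839 is not a leap year).
Jan 15 is 12 days after Jan 3; 12 mod 7 = 5, so Thursday + 5 = Tuesday.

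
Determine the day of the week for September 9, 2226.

Saturday

Doomsday rule: the anchor day for the 2200s is Friday. For year 26: 26÷12 = 2 r 2, and 2÷4 = 0, so 2+2+0 = 4.
Friday + 4 ≡ Tuesday — that's 2226's doomsday.
In September the doomsday date is Sep 5.
Sep 9 is 4 days after Sep 5; 4 mod 7 = 4, so Tuesday + 4 = Saturday.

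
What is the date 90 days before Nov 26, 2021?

August 28, 2021

−26 → Oct 31, 2021 (end of Oct, 31 days; 64 left).
−31 → Sep 30, 2021 (end of Sep, 30 days; 33 left).
−30 → Aug 31, 2021 (end of Aug, 31 days; 3 left).
−3 → Aug 28, 2021.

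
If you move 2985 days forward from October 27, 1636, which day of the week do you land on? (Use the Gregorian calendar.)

Thursday

First find the weekday of Oct 27, 1636. Doomsday rule: the anchor day for the 1600s is Tuesday. For year 36: 36÷12 = 3 r 0, and 0÷4 = 0, so 3+0+0 = 3.
Tuesday + 3 ≡ Friday — that's 1636's doomsday.
In October the doomsday date is Oct 10.
Oct 27 is 17 days after Oct 10; 17 mod 7 = 3, so Friday + 3 = Monday.
2985 mod 7 = 3, so 2985 days after a Monday is Monday + 3 = Thursday.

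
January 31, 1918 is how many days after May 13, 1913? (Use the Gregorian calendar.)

May 13, 1913 → May 13, 1914: 365 days.
May 13, 1914 → May 13, 1915: 365 days.
May 13, 1915 → May 13, 1916: 366 days (Feb 29, 1916 is in that span).
May 13, 1916 → May 13, 1917: 365 days.
May 13, 1917 → Jun 13, 1917: 31 days (May has 31).
Jun 13, 1917 → Jul 13, 1917: 30 days (June has 30).
Jul 13, 1917 → Aug 13, 1917: 31 days (July has 31).
Aug 13, 1917 → Sep 13, 1917: 31 days (August has 31).
Sep 13, 1917 → Oct 13, 1917: 30 days (September has 30).
Oct 13, 1917 → Nov 13, 1917: 31 days (October has 31).
Nov 13, 1917 → Dec 13, 1917: 30 days (November has 30).
Dec 13, 1917 → Jan 13, 1918: 31 days (December has 31).
Jan 13, 1918 → Jan 31, 1918: 18 days.
Total: 1724 days.

1724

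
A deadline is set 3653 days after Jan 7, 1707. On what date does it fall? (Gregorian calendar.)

January 7, 1717

+365 (one year) → Jan 7, 1708 (3288 left).
+366 (one year; includes Feb 29, 1708) → Jan 7, 1709 (2922 left).
+365 (one year) → Jan 7, 1710 (2557 left).
+365 (one year) → Jan 7, 1711 (2192 left).
+365 (one year) → Jan 7, 1712 (1827 left).
+366 (one year; includes Feb 29, 1712) → Jan 7, 1713 (1461 left).
+365 (one year) → Jan 7, 1714 (1096 left).
+365 (one year) → Jan 7, 1715 (731 left).
+365 (one year) → Jan 7, 1716 (366 left).
Jan has 31 days: +25 → Feb 1, 1716 (341 left).
Feb has 29 days: +29 → Mar 1, 1716 (312 left).
Mar has 31 days: +31 → Apr 1, 1716 (281 left).
Apr has 30 days: +30 → May 1, 1716 (251 left).
May has 31 days: +31 → Jun 1, 1716 (220 left).
Jun has 30 days: +30 → Jul 1, 1716 (190 left).
Jul has 31 days: +31 → Aug 1, 1716 (159 left).
Aug has 31 days: +31 → Sep 1, 1716 (128 left).
Sep has 30 days: +30 → Oct 1, 1716 (98 left).
Oct has 31 days: +31 → Nov 1, 1716 (67 left).
Nov has 30 days: +30 → Dec 1, 1716 (37 left).
Dec has 31 days: +31 → Jan 1, 1717 (6 left).
+6 → Jan 7, 1717.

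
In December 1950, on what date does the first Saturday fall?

December 1, 1950 is a Friday.
The first Saturday is therefore December 2 (1 days later).

December 2, 1950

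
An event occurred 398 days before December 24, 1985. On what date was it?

−24 → Nov 30, 1985 (end of Nov, 30 days; 374 left).
−30 → Oct 31, 1985 (end of Oct, 31 days; 344 left).
−31 → Sep 30, 1985 (end of Sep, 30 days; 313 left).
−30 → Aug 31, 1985 (end of Aug, 31 days; 283 left).
−31 → Jul 31, 1985 (end of Jul, 31 days; 252 left).
−31 → Jun 30, 1985 (end of Jun, 30 days; 221 left).
−30 → May 31, 1985 (end of May, 31 days; 191 left).
−31 → Apr 30, 1985 (end of Apr, 30 days; 160 left).
−30 → Mar 31, 1985 (end of Mar, 31 days; 130 left).
−31 → Feb 28, 1985 (end of Feb, 28 days; 99 left).
−28 → Jan 31, 1985 (end of Jan, 31 days; 71 left).
−31 → Dec 31, 1984 (end of Dec, 31 days; 40 left).
−31 → Nov 30, 1984 (end of Nov, 30 days; 9 left).
−9 → Nov 21, 1984.

November 21, 1984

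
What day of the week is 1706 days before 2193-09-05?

Sep 5, 2193 is a Thursday.
1706 mod 7 = 5, so 1706 days before a Thursday is Thursday − 5 = Saturday.

Saturday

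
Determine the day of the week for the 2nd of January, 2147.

Monday

Doomsday rule: the anchor day for the 2100s is Sunday. For year 47: 47÷12 = 3 r 11, and 11÷4 = 2, so 3+11+2 = 16.
Sunday + 16 ≡ Tuesday — that's 2147's doomsday.
In January the doomsday date is Jan 3 (2147 is not a leap year).
Jan 2 is 1 day before Jan 3; 1 mod 7 = 1, so Tuesday − 1 = Monday.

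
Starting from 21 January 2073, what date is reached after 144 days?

Jan has 31 days: +11 → Feb 1, 2073 (133 left).
Feb has 28 days: +28 → Mar 1, 2073 (105 left).
Mar has 31 days: +31 → Apr 1, 2073 (74 left).
Apr has 30 days: +30 → May 1, 2073 (44 left).
May has 31 days: +31 → Jun 1, 2073 (13 left).
+13 → Jun 14, 2073.

June 14, 2073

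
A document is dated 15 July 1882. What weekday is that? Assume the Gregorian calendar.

Doomsday rule: the anchor day for the 1800s is Friday. For year 82: 82÷12 = 6 r 10, and 10÷4 = 2, so 6+10+2 = 18.
Friday + 18 ≡ Tuesday — that's 1882's doomsday.
In July the doomsday date is Jul 11.
Jul 15 is 4 days after Jul 11; 4 mod 7 = 4, so Tuesday + 4 = Saturday.

Saturday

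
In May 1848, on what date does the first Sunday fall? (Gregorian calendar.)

May 1, 1848 is a Monday.
The first Sunday is therefore May 7 (6 days later).

May 7, 1848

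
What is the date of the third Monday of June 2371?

June 21, 2371

June 1, 2371 is a Tuesday.
The first Monday is therefore June 7 (6 days later).
The third Monday is 7 + 2×7 = June 21.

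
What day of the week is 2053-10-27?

Monday

January 1, 2053 is a Wednesday.
Jan 1, 2053 → Feb 1, 2053: 31 days (January has 31).
Feb 1, 2053 → Mar 1, 2053: 28 days (February has 28).
Mar 1, 2053 → Apr 1, 2053: 31 days (March has 31).
Apr 1, 2053 → May 1, 2053: 30 days (April has 30).
May 1, 2053 → Jun 1, 2053: 31 days (May has 31).
Jun 1, 2053 → Jul 1, 2053: 30 days (June has 30).
Jul 1, 2053 → Aug 1, 2053: 31 days (July has 31).
Aug 1, 2053 → Sep 1, 2053: 31 days (August has 31).
Sep 1, 2053 → Oct 1, 2053: 30 days (September has 30).
Oct 1, 2053 → Oct 27, 2053: 26 days.
Total: 299 days.
299 mod 7 = 5, so Wednesday + 5 = Monday.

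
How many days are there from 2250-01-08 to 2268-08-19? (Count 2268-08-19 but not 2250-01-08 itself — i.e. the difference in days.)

Jan 8, 2250 → Jan 8, 2251: 365 days.
Jan 8, 2251 → Jan 8, 2252: 365 days.
Jan 8, 2252 → Jan 8, 2253: 366 days (Feb 29, 2252 is in that span).
Jan 8, 2253 → Jan 8, 2254: 365 days.
Jan 8, 2254 → Jan 8, 2255: 365 days.
Jan 8, 2255 → Jan 8, 2256: 365 days.
Jan 8, 2256 → Jan 8, 2257: 366 days (Feb 29, 2256 is in that span).
Jan 8, 2257 → Jan 8, 2258: 365 days.
Jan 8, 2258 → Jan 8, 2259: 365 days.
Jan 8, 2259 → Jan 8, 2260: 365 days.
Jan 8, 2260 → Jan 8, 2261: 366 days (Feb 29, 2260 is in that span).
Jan 8, 2261 → Jan 8, 2262: 365 days.
Jan 8, 2262 → Jan 8, 2263: 365 days.
Jan 8, 2263 → Jan 8, 2264: 365 days.
Jan 8, 2264 → Jan 8, 2265: 366 days (Feb 29, 2264 is in that span).
Jan 8, 2265 → Jan 8, 2266: 365 days.
Jan 8, 2266 → Jan 8, 2267: 365 days.
Jan 8, 2267 → Jan 8, 2268: 365 days.
Jan 8, 2268 → Feb 8, 2268: 31 days (January has 31).
Feb 8, 2268 → Mar 8, 2268: 29 days (February has 29).
Mar 8, 2268 → Apr 8, 2268: 31 days (March has 31).
Apr 8, 2268 → May 8, 2268: 30 days (April has 30).
May 8, 2268 → Jun 8, 2268: 31 days (May has 31).
Jun 8, 2268 → Jul 8, 2268: 30 days (June has 30).
Jul 8, 2268 → Aug 8, 2268: 31 days (July has 31).
Aug 8, 2268 → Aug 19, 2268: 11 days.
Total: 6798 days.

6798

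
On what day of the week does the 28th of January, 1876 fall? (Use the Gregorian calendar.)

January 1, 1876 is a Saturday.
Jan 1, 1876 → Jan 28, 1876: 27 days.
Total: 27 days.
27 mod 7 = 6, so Saturday + 6 = Friday.

Friday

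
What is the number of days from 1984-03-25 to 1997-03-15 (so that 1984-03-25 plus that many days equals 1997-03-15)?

Mar 25, 1984 → Mar 25, 1985: 365 days.
Mar 25, 1985 → Mar 25, 1986: 365 days.
Mar 25, 1986 → Mar 25, 1987: 365 days.
Mar 25, 1987 → Mar 25, 1988: 366 days (Feb 29, 1988 is in that span).
Mar 25, 1988 → Mar 25, 1989: 365 days.
Mar 25, 1989 → Mar 25, 1990: 365 days.
Mar 25, 1990 → Mar 25, 1991: 365 days.
Mar 25, 1991 → Mar 25, 1992: 366 days (Feb 29, 1992 is in that span).
Mar 25, 1992 → Mar 25, 1993: 365 days.
Mar 25, 1993 → Mar 25, 1994: 365 days.
Mar 25, 1994 → Mar 25, 1995: 365 days.
Mar 25, 1995 → Mar 25, 1996: 366 days (Feb 29, 1996 is in that span).
Mar 25, 1996 → Apr 25, 1996: 31 days (March has 31).
Apr 25, 1996 → May 25, 1996: 30 days (April has 30).
May 25, 1996 → Jun 25, 1996: 31 days (May has 31).
Jun 25, 1996 → Jul 25, 1996: 30 days (June has 30).
Jul 25, 1996 → Aug 25, 1996: 31 days (July has 31).
Aug 25, 1996 → Sep 25, 1996: 31 days (August has 31).
Sep 25, 1996 → Oct 25, 1996: 30 days (September has 30).
Oct 25, 1996 → Nov 25, 1996: 31 days (October has 31).
Nov 25, 1996 → Dec 25, 1996: 30 days (November has 30).
Dec 25, 1996 → Jan 25, 1997: 31 days (December has 31).
Jan 25, 1997 → Feb 25, 1997: 31 days (January has 31).
Feb 25, 1997 → Mar 15, 1997: 18 days.
Total: 4738 days.

4738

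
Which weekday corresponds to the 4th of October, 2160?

Doomsday rule: the anchor day for the 2100s is Sunday. For year 60: 60÷12 = 5 r 0, and 0÷4 = 0, so 5+0+0 = 5.
Sunday + 5 ≡ Friday — that's 2160's doomsday.
In October the doomsday date is Oct 10.
Oct 4 is 6 days before Oct 10; 6 mod 7 = 6, so Friday − 6 = Saturday.

Saturday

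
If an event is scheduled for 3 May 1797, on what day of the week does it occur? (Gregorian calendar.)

Wednesday

Doomsday rule: the anchor day for the 1700s is Sunday. For year 97: 97÷12 = 8 r 1, and 1÷4 = 0, so 8+1+0 = 9.
Sunday + 9 ≡ Tuesday — that's 1797's doomsday.
In May the doomsday date is May 9.
May 3 is 6 days before May 9; 6 mod 7 = 6, so Tuesday − 6 = Wednesday.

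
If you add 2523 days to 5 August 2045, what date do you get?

July 2, 2052

+365 (one year) → Aug 5, 2046 (2158 left).
+365 (one year) → Aug 5, 2047 (1793 left).
+366 (one year; includes Feb 29, 2048) → Aug 5, 2048 (1427 left).
+365 (one year) → Aug 5, 2049 (1062 left).
+365 (one year) → Aug 5, 2050 (697 left).
+365 (one year) → Aug 5, 2051 (332 left).
Aug has 31 days: +27 → Sep 1, 2051 (305 left).
Sep has 30 days: +30 → Oct 1, 2051 (275 left).
Oct has 31 days: +31 → Nov 1, 2051 (244 left).
Nov has 30 days: +30 → Dec 1, 2051 (214 left).
Dec has 31 days: +31 → Jan 1, 2052 (183 left).
Jan has 31 days: +31 → Feb 1, 2052 (152 left).
Feb has 29 days: +29 → Mar 1, 2052 (123 left).
Mar has 31 days: +31 → Apr 1, 2052 (92 left).
Apr has 30 days: +30 → May 1, 2052 (62 left).
May has 31 days: +31 → Jun 1, 2052 (31 left).
Jun has 30 days: +30 → Jul 1, 2052 (1 left).
+1 → Jul 2, 2052.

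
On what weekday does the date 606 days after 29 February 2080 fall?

Feb 29, 2080 is a Thursday.
606 mod 7 = 4, so 606 days after a Thursday is Thursday + 4 = Monday.

Monday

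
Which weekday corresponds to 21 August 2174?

Doomsday rule: the anchor day for the 2100s is Sunday. For year 74: 74÷12 = 6 r 2, and 2÷4 = 0, so 6+2+0 = 8.
Sunday + 8 ≡ Monday — that's 2174's doomsday.
In August the doomsday date is Aug 8.
Aug 21 is 13 days after Aug 8; 13 mod 7 = 6, so Monday + 6 = Sunday.

Sunday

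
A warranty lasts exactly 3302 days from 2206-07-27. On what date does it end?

August 11, 2215

+365 (one year) → Jul 27, 2207 (2937 left).
+366 (one year; includes Feb 29, 2208) → Jul 27, 2208 (2571 left).
+365 (one year) → Jul 27, 2209 (2206 left).
+365 (one year) → Jul 27, 2210 (1841 left).
+365 (one year) → Jul 27, 2211 (1476 left).
+366 (one year; includes Feb 29, 2212) → Jul 27, 2212 (1110 left).
+365 (one year) → Jul 27, 2213 (745 left).
+365 (one year) → Jul 27, 2214 (380 left).
Jul has 31 days: +5 → Aug 1, 2214 (375 left).
Aug has 31 days: +31 → Sep 1, 2214 (344 left).
Sep has 30 days: +30 → Oct 1, 2214 (314 left).
Oct has 31 days: +31 → Nov 1, 2214 (283 left).
Nov has 30 days: +30 → Dec 1, 2214 (253 left).
Dec has 31 days: +31 → Jan 1, 2215 (222 left).
Jan has 31 days: +31 → Feb 1, 2215 (191 left).
Feb has 28 days: +28 → Mar 1, 2215 (163 left).
Mar has 31 days: +31 → Apr 1, 2215 (132 left).
Apr has 30 days: +30 → May 1, 2215 (102 left).
May has 31 days: +31 → Jun 1, 2215 (71 left).
Jun has 30 days: +30 → Jul 1, 2215 (41 left).
Jul has 31 days: +31 → Aug 1, 2215 (10 left).
+10 → Aug 11, 2215.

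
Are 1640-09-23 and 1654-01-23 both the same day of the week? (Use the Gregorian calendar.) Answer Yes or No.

From Sep 23, 1640 to Jan 23, 1654 is 4870 days.
4870 mod 7 = 5, so they are different weekdays.
(Sep 23, 1640 is a Sunday; Jan 23, 1654 is a Friday.)

No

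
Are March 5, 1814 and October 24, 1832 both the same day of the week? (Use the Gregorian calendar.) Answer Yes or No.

No

From Mar 5, 1814 to Oct 24, 1832 is 6808 days.
6808 mod 7 = 4, so they are different weekdays.
(Mar 5, 1814 is a Saturday; Oct 24, 1832 is a Wednesday.)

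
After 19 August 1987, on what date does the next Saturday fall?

August 22, 1987

Aug 19, 1987 is a Wednesday.
From Wednesday to the next Saturday is 3 days.
Aug 19, 1987 + 3 = Aug 22, 1987.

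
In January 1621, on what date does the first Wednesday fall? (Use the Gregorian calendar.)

January 6, 1621

January 1, 1621 is a Friday.
The first Wednesday is therefore January 6 (5 days later).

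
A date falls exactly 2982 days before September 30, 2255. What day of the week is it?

First find the weekday of Sep 30, 2255. Doomsday rule: the anchor day for the 2200s is Friday. For year 55: 55÷12 = 4 r 7, and 7÷4 = 1, so 4+7+1 = 12.
Friday + 12 ≡ Wednesday — that's 2255's doomsday.
In September the doomsday date is Sep 5.
Sep 30 is 25 days after Sep 5; 25 mod 7 = 4, so Wednesday + 4 = Sunday.
2982 mod 7 = 0, so 2982 days before a Sunday is Sunday − 0 = Sunday.

Sunday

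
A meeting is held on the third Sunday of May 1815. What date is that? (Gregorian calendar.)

May 1, 1815 is a Monday.
The first Sunday is therefore May 7 (6 days later).
The third Sunday is 7 + 2×7 = May 21.

May 21, 1815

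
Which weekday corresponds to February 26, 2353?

Thursday

Doomsday rule: the anchor day for the 2300s is Wednesday. For year 53: 53÷12 = 4 r 5, and 5÷4 = 1, so 4+5+1 = 10.
Wednesday + 10 ≡ Saturday — that's 2353's doomsday.
In February the doomsday date is Feb 28 (2353 is not a leap year).
Feb 26 is 2 days before Feb 28; 2 mod 7 = 2, so Saturday − 2 = Thursday.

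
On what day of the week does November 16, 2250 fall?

Doomsday rule: the anchor day for the 2200s is Friday. For year 50: 50÷12 = 4 r 2, and 2÷4 = 0, so 4+2+0 = 6.
Friday + 6 ≡ Thursday — that's 2250's doomsday.
In November the doomsday date is Nov 7.
Nov 16 is 9 days after Nov 7; 9 mod 7 = 2, so Thursday + 2 = Saturday.

Saturday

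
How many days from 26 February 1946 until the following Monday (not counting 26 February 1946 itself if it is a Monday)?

Feb 26, 1946 is a Tuesday.
From Tuesday to the next Monday is 6 days.

6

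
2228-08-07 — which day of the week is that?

Doomsday rule: the anchor day for the 2200s is Friday. For year 28: 28÷12 = 2 r 4, and 4÷4 = 1, so 2+4+1 = 7.
Friday + 7 ≡ Friday — that's 2228's doomsday.
In August the doomsday date is Aug 8.
Aug 7 is 1 day before Aug 8; 1 mod 7 = 1, so Friday − 1 = Thursday.

Thursday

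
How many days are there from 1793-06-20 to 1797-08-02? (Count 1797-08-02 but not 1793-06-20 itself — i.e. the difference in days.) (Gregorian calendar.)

1504

Jun 20, 1793 → Jun 20, 1794: 365 days.
Jun 20, 1794 → Jun 20, 1795: 365 days.
Jun 20, 1795 → Jun 20, 1796: 366 days (Feb 29, 1796 is in that span).
Jun 20, 1796 → Jun 20, 1797: 365 days.
Jun 20, 1797 → Jul 20, 1797: 30 days (June has 30).
Jul 20, 1797 → Aug 2, 1797: 13 days.
Total: 1504 days.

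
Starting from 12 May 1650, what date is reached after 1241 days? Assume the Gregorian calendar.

October 4, 1653

+365 (one year) → May 12, 1651 (876 left).
+366 (one year; includes Feb 29, 1652) → May 12, 1652 (510 left).
+365 (one year) → May 12, 1653 (145 left).
May has 31 days: +20 → Jun 1, 1653 (125 left).
Jun has 30 days: +30 → Jul 1, 1653 (95 left).
Jul has 31 days: +31 → Aug 1, 1653 (64 left).
Aug has 31 days: +31 → Sep 1, 1653 (33 left).
Sep has 30 days: +30 → Oct 1, 1653 (3 left).
+3 → Oct 4, 1653.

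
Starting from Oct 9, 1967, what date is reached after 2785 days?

May 25, 1975

+366 (one year; includes Feb 29, 1968) → Oct 9, 1968 (2419 left).
+365 (one year) → Oct 9, 1969 (2054 left).
+365 (one year) → Oct 9, 1970 (1689 left).
+365 (one year) → Oct 9, 1971 (1324 left).
+366 (one year; includes Feb 29, 1972) → Oct 9, 1972 (958 left).
+365 (one year) → Oct 9, 1973 (593 left).
+365 (one year) → Oct 9, 1974 (228 left).
Oct has 31 days: +23 → Nov 1, 1974 (205 left).
Nov has 30 days: +30 → Dec 1, 1974 (175 left).
Dec has 31 days: +31 → Jan 1, 1975 (144 left).
Jan has 31 days: +31 → Feb 1, 1975 (113 left).
Feb has 28 days: +28 → Mar 1, 1975 (85 left).
Mar has 31 days: +31 → Apr 1, 1975 (54 left).
Apr has 30 days: +30 → May 1, 1975 (24 left).
+24 → May 25, 1975.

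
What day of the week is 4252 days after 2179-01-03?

Jan 3, 2179 is a Sunday.
4252 mod 7 = 3, so 4252 days after a Sunday is Sunday + 3 = Wednesday.

Wednesday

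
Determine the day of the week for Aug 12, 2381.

Doomsday rule: the anchor day for the 2300s is Wednesday. For year 81: 81÷12 = 6 r 9, and 9÷4 = 2, so 6+9+2 = 17.
Wednesday + 17 ≡ Saturday — that's 2381's doomsday.
In August the doomsday date is Aug 8.
Aug 12 is 4 days after Aug 8; 4 mod 7 = 4, so Saturday + 4 = Wednesday.

Wednesday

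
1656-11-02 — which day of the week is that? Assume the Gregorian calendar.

Doomsday rule: the anchor day for the 1600s is Tuesday. For year 56: 56÷12 = 4 r 8, and 8÷4 = 2, so 4+8+2 = 14.
Tuesday + 14 ≡ Tuesday — that's 1656's doomsday.
In November the doomsday date is Nov 7.
Nov 2 is 5 days before Nov 7; 5 mod 7 = 5, so Tuesday − 5 = Thursday.

Thursday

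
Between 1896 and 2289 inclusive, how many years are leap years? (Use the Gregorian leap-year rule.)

Multiples of 4 in [1896,2289]: 99.
Of those, multiples of 100: 4 (not leap unless ÷400).
Multiples of 400: 1.
Leap years = 99 − 4 + 1 = 96.

96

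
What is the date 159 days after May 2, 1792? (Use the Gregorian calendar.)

October 8, 1792

May has 31 days: +30 → Jun 1, 1792 (129 left).
Jun has 30 days: +30 → Jul 1, 1792 (99 left).
Jul has 31 days: +31 → Aug 1, 1792 (68 left).
Aug has 31 days: +31 → Sep 1, 1792 (37 left).
Sep has 30 days: +30 → Oct 1, 1792 (7 left).
+7 → Oct 8, 1792.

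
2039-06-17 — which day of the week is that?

Doomsday rule: the anchor day for the 2000s is Tuesday. For year 39: 39÷12 = 3 r 3, and 3÷4 = 0, so 3+3+0 = 6.
Tuesday + 6 ≡ Monday — that's 2039's doomsday.
In June the doomsday date is Jun 6.
Jun 17 is 11 days after Jun 6; 11 mod 7 = 4, so Monday + 4 = Friday.

Friday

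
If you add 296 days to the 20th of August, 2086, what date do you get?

Aug has 31 days: +12 → Sep 1, 2086 (284 left).
Sep has 30 days: +30 → Oct 1, 2086 (254 left).
Oct has 31 days: +31 → Nov 1, 2086 (223 left).
Nov has 30 days: +30 → Dec 1, 2086 (193 left).
Dec has 31 days: +31 → Jan 1, 2087 (162 left).
Jan has 31 days: +31 → Feb 1, 2087 (131 left).
Feb has 28 days: +28 → Mar 1, 2087 (103 left).
Mar has 31 days: +31 → Apr 1, 2087 (72 left).
Apr has 30 days: +30 → May 1, 2087 (42 left).
May has 31 days: +31 → Jun 1, 2087 (11 left).
+11 → Jun 12, 2087.

June 12, 2087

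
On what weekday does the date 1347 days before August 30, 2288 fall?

Aug 30, 2288 is a Thursday.
1347 mod 7 = 3, so 1347 days before a Thursday is Thursday − 3 = Monday.

Monday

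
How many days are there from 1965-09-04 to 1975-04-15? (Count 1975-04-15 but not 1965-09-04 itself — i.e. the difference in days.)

3510

Sep 4, 1965 → Sep 4, 1966: 365 days.
Sep 4, 1966 → Sep 4, 1967: 365 days.
Sep 4, 1967 → Sep 4, 1968: 366 days (Feb 29, 1968 is in that span).
Sep 4, 1968 → Sep 4, 1969: 365 days.
Sep 4, 1969 → Sep 4, 1970: 365 days.
Sep 4, 1970 → Sep 4, 1971: 365 days.
Sep 4, 1971 → Sep 4, 1972: 366 days (Feb 29, 1972 is in that span).
Sep 4, 1972 → Sep 4, 1973: 365 days.
Sep 4, 1973 → Sep 4, 1974: 365 days.
Sep 4, 1974 → Oct 4, 1974: 30 days (September has 30).
Oct 4, 1974 → Nov 4, 1974: 31 days (October has 31).
Nov 4, 1974 → Dec 4, 1974: 30 days (November has 30).
Dec 4, 1974 → Jan 4, 1975: 31 days (December has 31).
Jan 4, 1975 → Feb 4, 1975: 31 days (January has 31).
Feb 4, 1975 → Mar 4, 1975: 28 days (February has 28).
Mar 4, 1975 → Apr 4, 1975: 31 days (March has 31).
Apr 4, 1975 → Apr 15, 1975: 11 days.
Total: 3510 days.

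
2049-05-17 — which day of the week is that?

Monday

Doomsday rule: the anchor day for the 2000s is Tuesday. For year 49: 49÷12 = 4 r 1, and 1÷4 = 0, so 4+1+0 = 5.
Tuesday + 5 ≡ Sunday — that's 2049's doomsday.
In May the doomsday date is May 9.
May 17 is 8 days after May 9; 8 mod 7 = 1, so Sunday + 1 = Monday.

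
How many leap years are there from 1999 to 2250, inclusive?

Multiples of 4 in [1999,2250]: 63.
Of those, multiples of 100: 3 (not leap unless ÷400).
Multiples of 400: 1.
Leap years = 63 − 3 + 1 = 61.

61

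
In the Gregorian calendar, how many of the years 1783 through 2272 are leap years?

Multiples of 4 in [1783,2272]: 123.
Of those, multiples of 100: 5 (not leap unless ÷400).
Multiples of 400: 1.
Leap years = 123 − 5 + 1 = 119.

119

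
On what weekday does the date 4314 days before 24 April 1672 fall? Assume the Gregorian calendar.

First find the weekday of Apr 24, 1672. Doomsday rule: the anchor day for the 1600s is Tuesday. For year 72: 72÷12 = 6 r 0, and 0÷4 = 0, so 6+0+0 = 6.
Tuesday + 6 ≡ Monday — that's 1672's doomsday.
In April the doomsday date is Apr 4.
Apr 24 is 20 days after Apr 4; 20 mod 7 = 6, so Monday + 6 = Sunday.
4314 mod 7 = 2, so 4314 days before a Sunday is Sunday − 2 = Friday.

Friday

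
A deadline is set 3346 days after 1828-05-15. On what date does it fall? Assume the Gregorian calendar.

July 13, 1837

+365 (one year) → May 15, 1829 (2981 left).
+365 (one year) → May 15, 1830 (2616 left).
+365 (one year) → May 15, 1831 (2251 left).
+366 (one year; includes Feb 29, 1832) → May 15, 1832 (1885 left).
+365 (one year) → May 15, 1833 (1520 left).
+365 (one year) → May 15, 1834 (1155 left).
+365 (one year) → May 15, 1835 (790 left).
+366 (one year; includes Feb 29, 1836) → May 15, 1836 (424 left).
+365 (one year) → May 15, 1837 (59 left).
May has 31 days: +17 → Jun 1, 1837 (42 left).
Jun has 30 days: +30 → Jul 1, 1837 (12 left).
+12 → Jul 13, 1837.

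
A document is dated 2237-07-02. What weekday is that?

Doomsday rule: the anchor day for the 2200s is Friday. For year 37: 37÷12 = 3 r 1, and 1÷4 = 0, so 3+1+0 = 4.
Friday + 4 ≡ Tuesday — that's 2237's doomsday.
In July the doomsday date is Jul 11.
Jul 2 is 9 days before Jul 11; 9 mod 7 = 2, so Tuesday − 2 = Sunday.

Sunday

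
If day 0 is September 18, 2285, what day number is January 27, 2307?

Sep 18, 2285 → Sep 18, 2286: 365 days.
Sep 18, 2286 → Sep 18, 2287: 365 days.
Sep 18, 2287 → Sep 18, 2288: 366 days (Feb 29, 2288 is in that span).
Sep 18, 2288 → Sep 18, 2289: 365 days.
Sep 18, 2289 → Sep 18, 2290: 365 days.
Sep 18, 2290 → Sep 18, 2291: 365 days.
Sep 18, 2291 → Sep 18, 2292: 366 days (Feb 29, 2292 is in that span).
Sep 18, 2292 → Sep 18, 2293: 365 days.
Sep 18, 2293 → Sep 18, 2294: 365 days.
Sep 18, 2294 → Sep 18, 2295: 365 days.
Sep 18, 2295 → Sep 18, 2296: 366 days (Feb 29, 2296 is in that span).
Sep 18, 2296 → Sep 18, 2297: 365 days.
Sep 18, 2297 → Sep 18, 2298: 365 days.
Sep 18, 2298 → Sep 18, 2299: 365 days.
Sep 18, 2299 → Sep 18, 2300: 365 days.
Sep 18, 2300 → Sep 18, 2301: 365 days.
Sep 18, 2301 → Sep 18, 2302: 365 days.
Sep 18, 2302 → Sep 18, 2303: 365 days.
Sep 18, 2303 → Sep 18, 2304: 366 days (Feb 29, 2304 is in that span).
Sep 18, 2304 → Sep 18, 2305: 365 days.
Sep 18, 2305 → Sep 18, 2306: 365 days.
Sep 18, 2306 → Oct 18, 2306: 30 days (September has 30).
Oct 18, 2306 → Nov 18, 2306: 31 days (October has 31).
Nov 18, 2306 → Dec 18, 2306: 30 days (November has 30).
Dec 18, 2306 → Jan 18, 2307: 31 days (December has 31).
Jan 18, 2307 → Jan 27, 2307: 9 days.
Total: 7800 days.

7800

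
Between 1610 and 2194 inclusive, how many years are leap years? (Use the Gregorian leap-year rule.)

142

Multiples of 4 in [1610,2194]: 146.
Of those, multiples of 100: 5 (not leap unless ÷400).
Multiples of 400: 1.
Leap years = 146 − 5 + 1 = 142.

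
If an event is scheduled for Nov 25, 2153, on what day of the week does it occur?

January 1, 2153 is a Monday.
Jan 1, 2153 → Feb 1, 2153: 31 days (January has 31).
Feb 1, 2153 → Mar 1, 2153: 28 days (February has 28).
Mar 1, 2153 → Apr 1, 2153: 31 days (March has 31).
Apr 1, 2153 → May 1, 2153: 30 days (April has 30).
May 1, 2153 → Jun 1, 2153: 31 days (May has 31).
Jun 1, 2153 → Jul 1, 2153: 30 days (June has 30).
Jul 1, 2153 → Aug 1, 2153: 31 days (July has 31).
Aug 1, 2153 → Sep 1, 2153: 31 days (August has 31).
Sep 1, 2153 → Oct 1, 2153: 30 days (September has 30).
Oct 1, 2153 → Nov 1, 2153: 31 days (October has 31).
Nov 1, 2153 → Nov 25, 2153: 24 days.
Total: 328 days.
328 mod 7 = 6, so Monday + 6 = Sunday.

Sunday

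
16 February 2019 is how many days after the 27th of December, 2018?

Dec 27, 2018 → Jan 27, 2019: 31 days (December has 31).
Jan 27, 2019 → Feb 16, 2019: 20 days.
Total: 51 days.

51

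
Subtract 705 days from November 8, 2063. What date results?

December 3, 2061

−365 (one year) → Nov 8, 2062 (340 left).
−8 → Oct 31, 2062 (end of Oct, 31 days; 332 left).
−31 → Sep 30, 2062 (end of Sep, 30 days; 301 left).
−30 → Aug 31, 2062 (end of Aug, 31 days; 271 left).
−31 → Jul 31, 2062 (end of Jul, 31 days; 240 left).
−31 → Jun 30, 2062 (end of Jun, 30 days; 209 left).
−30 → May 31, 2062 (end of May, 31 days; 179 left).
−31 → Apr 30, 2062 (end of Apr, 30 days; 148 left).
−30 → Mar 31, 2062 (end of Mar, 31 days; 118 left).
−31 → Feb 28, 2062 (end of Feb, 28 days; 87 left).
−28 → Jan 31, 2062 (end of Jan, 31 days; 59 left).
−31 → Dec 31, 2061 (end of Dec, 31 days; 28 left).
−28 → Dec 3, 2061.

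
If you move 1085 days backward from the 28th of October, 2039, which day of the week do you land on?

First find the weekday of Oct 28, 2039. Doomsday rule: the anchor day for the 2000s is Tuesday. For year 39: 39÷12 = 3 r 3, and 3÷4 = 0, so 3+3+0 = 6.
Tuesday + 6 ≡ Monday — that's 2039's doomsday.
In October the doomsday date is Oct 10.
Oct 28 is 18 days after Oct 10; 18 mod 7 = 4, so Monday + 4 = Friday.
1085 mod 7 = 0, so 1085 days before a Friday is Friday − 0 = Friday.

Friday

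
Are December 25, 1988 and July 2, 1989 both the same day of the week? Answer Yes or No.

From Dec 25, 1988 to Jul 2, 1989 is 189 days.
189 mod 7 = 0, so they are the same weekday.
(Dec 25, 1988 is a Sunday; Jul 2, 1989 is a Sunday.)

Yes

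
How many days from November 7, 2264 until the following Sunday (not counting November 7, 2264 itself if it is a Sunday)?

6

Nov 7, 2264 is a Monday.
From Monday to the next Sunday is 6 days.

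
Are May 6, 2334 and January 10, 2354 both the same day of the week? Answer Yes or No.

Yes

From May 6, 2334 to Jan 10, 2354 is 7189 days.
7189 mod 7 = 0, so they are the same weekday.
(May 6, 2334 is a Sunday; Jan 10, 2354 is a Sunday.)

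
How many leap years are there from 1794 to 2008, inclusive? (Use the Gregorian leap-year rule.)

Multiples of 4 in [1794,2008]: 54.
Of those, multiples of 100: 3 (not leap unless ÷400).
Multiples of 400: 1.
Leap years = 54 − 3 + 1 = 52.

52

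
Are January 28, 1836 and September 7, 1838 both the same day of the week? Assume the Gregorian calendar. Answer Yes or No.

From Jan 28, 1836 to Sep 7, 1838 is 953 days.
953 mod 7 = 1, so they are different weekdays.
(Jan 28, 1836 is a Thursday; Sep 7, 1838 is a Friday.)

No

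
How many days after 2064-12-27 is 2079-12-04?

5455

Dec 27, 2064 → Dec 27, 2065: 365 days.
Dec 27, 2065 → Dec 27, 2066: 365 days.
Dec 27, 2066 → Dec 27, 2067: 365 days.
Dec 27, 2067 → Dec 27, 2068: 366 days (Feb 29, 2068 is in that span).
Dec 27, 2068 → Dec 27, 2069: 365 days.
Dec 27, 2069 → Dec 27, 2070: 365 days.
Dec 27, 2070 → Dec 27, 2071: 365 days.
Dec 27, 2071 → Dec 27, 2072: 366 days (Feb 29, 2072 is in that span).
Dec 27, 2072 → Dec 27, 2073: 365 days.
Dec 27, 2073 → Dec 27, 2074: 365 days.
Dec 27, 2074 → Dec 27, 2075: 365 days.
Dec 27, 2075 → Dec 27, 2076: 366 days (Feb 29, 2076 is in that span).
Dec 27, 2076 → Dec 27, 2077: 365 days.
Dec 27, 2077 → Dec 27, 2078: 365 days.
Dec 27, 2078 → Jan 27, 2079: 31 days (December has 31).
Jan 27, 2079 → Feb 27, 2079: 31 days (January has 31).
Feb 27, 2079 → Mar 27, 2079: 28 days (February has 28).
Mar 27, 2079 → Apr 27, 2079: 31 days (March has 31).
Apr 27, 2079 → May 27, 2079: 30 days (April has 30).
May 27, 2079 → Jun 27, 2079: 31 days (May has 31).
Jun 27, 2079 → Jul 27, 2079: 30 days (June has 30).
Jul 27, 2079 → Aug 27, 2079: 31 days (July has 31).
Aug 27, 2079 → Sep 27, 2079: 31 days (August has 31).
Sep 27, 2079 → Oct 27, 2079: 30 days (September has 30).
Oct 27, 2079 → Nov 27, 2079: 31 days (October has 31).
Nov 27, 2079 → Dec 4, 2079: 7 days.
Total: 5455 days.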